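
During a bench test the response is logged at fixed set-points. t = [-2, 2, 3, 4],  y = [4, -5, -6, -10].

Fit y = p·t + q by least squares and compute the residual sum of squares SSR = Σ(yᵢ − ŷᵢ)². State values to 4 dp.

SSR = 1.6627

Sums needed: Σt·t = 33, Σt = 7, Σ1 = 4.
Moment sums: Σt·y = -76, Σy = -17.
Eliminating q: 4·(row 1) − 7·(row 2) gives 83·p = 4·(-76) − 7·(-17) = -185, so p = -185/83.
Then q = ((-17) − 7·(-185/83))/4 = -29/83.
Residuals: -9/83, -16/83, 86/83, -61/83; SSR = 138/83.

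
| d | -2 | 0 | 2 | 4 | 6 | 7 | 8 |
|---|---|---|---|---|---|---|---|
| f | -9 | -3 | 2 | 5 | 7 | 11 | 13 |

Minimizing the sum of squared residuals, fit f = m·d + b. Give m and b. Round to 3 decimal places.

The normal equations are: 173·m + 25·b = 265;  25·m + 7·b = 26.
(Σd·d = 173, Σd = 25, Σ1 = 7, Σd·f = 265, Σf = 26.)
Determinant 173·7 − 25² = 586.
m = (265·7 − 25·26)/586 = 1205/586; b = (173·26 − 25·265)/586 = -2127/586.

m = 2.056, b = -3.630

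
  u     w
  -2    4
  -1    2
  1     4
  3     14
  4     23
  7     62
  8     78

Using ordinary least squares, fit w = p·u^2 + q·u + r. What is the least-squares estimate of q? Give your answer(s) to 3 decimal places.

q = 1.000

With design matrix A, AᵀA = [[6852, 938, 144]; [938, 144, 20]; [144, 20, 7]] and Aᵀw = [8546, 1186, 187]ᵀ.
Inverting the 3×3 Gram matrix, [p, q, r]ᵀ = [855/797, 15137/15143, 27103/15143]ᵀ.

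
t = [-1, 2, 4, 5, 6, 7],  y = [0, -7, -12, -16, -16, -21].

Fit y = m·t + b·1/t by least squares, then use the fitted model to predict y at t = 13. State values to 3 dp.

ŷ = -39.250

Entries of XᵀX: Σt·t = 131, Σt·1/t = 6, Σ1/t·1/t = 247081/176400.
And Σt·y = -385, Σ1/t·y = -461/30.
XᵀX·[m, b]ᵀ = Xᵀy becomes [[131, 6]; [6, 247081/176400]]·[m, b]ᵀ = [-385, -461/30]ᵀ.
Determinant 131·(247081/176400) − 6² = 26017211/176400.
m = ((-385)·(247081/176400) − 6·(-461/30))/(26017211/176400) = -78862105/26017211; b = (131·(-461/30) − 6·(-385))/(26017211/176400) = 52384920/26017211.
At t = 13: ŷ = (-78862105/26017211)·(13) + (52384920/26017211)·(1/13) = -13275310825/338223743.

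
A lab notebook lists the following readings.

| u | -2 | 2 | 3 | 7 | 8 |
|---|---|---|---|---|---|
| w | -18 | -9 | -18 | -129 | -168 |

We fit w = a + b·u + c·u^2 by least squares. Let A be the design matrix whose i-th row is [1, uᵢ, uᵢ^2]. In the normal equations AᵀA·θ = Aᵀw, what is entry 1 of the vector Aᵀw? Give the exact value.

-342

Entry 1 ↔ basis 1, so (Aᵀw)_{1} = Σᵢ wᵢ = (1)·(-18) + (1)·(-9) + (1)·(-18) + (1)·(-129) + (1)·(-168) = -342.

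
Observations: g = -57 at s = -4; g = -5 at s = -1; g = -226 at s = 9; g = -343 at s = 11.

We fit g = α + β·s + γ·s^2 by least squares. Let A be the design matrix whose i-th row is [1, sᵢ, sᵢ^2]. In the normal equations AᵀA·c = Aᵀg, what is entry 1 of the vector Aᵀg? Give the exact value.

Entry 1 ↔ basis 1, so (Aᵀg)_{1} = Σᵢ gᵢ = (1)·(-57) + (1)·(-5) + (1)·(-226) + (1)·(-343) = -631.

-631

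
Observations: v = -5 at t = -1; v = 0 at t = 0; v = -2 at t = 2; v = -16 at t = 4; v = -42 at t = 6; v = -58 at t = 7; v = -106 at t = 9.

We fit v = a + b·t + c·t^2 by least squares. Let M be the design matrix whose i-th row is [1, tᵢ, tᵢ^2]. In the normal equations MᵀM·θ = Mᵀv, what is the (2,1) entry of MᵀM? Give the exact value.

27

Row 2 ↔ basis t, column 1 ↔ basis 1, so (MᵀM)_{2,1} = Σᵢ t = (-1)·(1) + (0)·(1) + (2)·(1) + (4)·(1) + (6)·(1) + (7)·(1) + (9)·(1) = 27.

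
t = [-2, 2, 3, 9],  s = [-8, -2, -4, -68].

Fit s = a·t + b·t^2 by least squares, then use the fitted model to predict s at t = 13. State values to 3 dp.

Forming MᵀM = [[98, 756]; [756, 6674]] and Mᵀs = [-612, -5584]ᵀ gives MᵀM·[a, b]ᵀ = Mᵀs.
Determinant 98·6674 − 756² = 82516.
a = ((-612)·6674 − 756·(-5584))/82516 = 34254/20629; b = (98·(-5584) − 756·(-612))/82516 = -3020/2947.
At t = 13: ŝ = (34254/20629)·(13) + (-3020/2947)·(169) = -3127358/20629.

ŝ = -151.600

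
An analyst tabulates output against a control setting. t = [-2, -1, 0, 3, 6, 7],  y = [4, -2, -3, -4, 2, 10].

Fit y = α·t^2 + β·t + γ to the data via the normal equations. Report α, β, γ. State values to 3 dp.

Setting ∂/∂α … = 0 gives: 3795·α + 577·β + 99·γ = 540;  577·α + 99·β + 13·γ = 64;  99·α + 13·β + 6·γ = 7.
Inverting the 3×3 Gram matrix, [α, β, γ]ᵀ = [53/93, -1726/775, -7931/2325]ᵀ.

α = 0.570, β = -2.227, γ = -3.411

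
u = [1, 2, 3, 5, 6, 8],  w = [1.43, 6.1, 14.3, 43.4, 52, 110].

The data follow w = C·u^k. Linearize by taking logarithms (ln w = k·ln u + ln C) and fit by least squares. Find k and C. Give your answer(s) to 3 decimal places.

k = 2.066, C = 1.449

Linearized form: ln w = k·ln u + ln C. From the 6 transformed points,
Over the data: Σln u = 7.2724, Σ(ln u)² = 11.8122, Σln w = 17.2484, Σln u·ln w = 27.0984.
Normal system: [[11.8122, 7.2724]; [7.2724, 6]]·[k, ln C]ᵀ = [27.0984, 17.2484]ᵀ.
Slope k = (n·Σln u·ln w − Σln u·Σln w)/(n·Σ(ln u)² − (Σln u)²) = (6·27.0984 − 7.2724·17.2484)/17.9853 = 2.06575; ln C = (Σln w − k·Σln u)/n = 0.37091, so C = exp(0.37091) = 1.44906.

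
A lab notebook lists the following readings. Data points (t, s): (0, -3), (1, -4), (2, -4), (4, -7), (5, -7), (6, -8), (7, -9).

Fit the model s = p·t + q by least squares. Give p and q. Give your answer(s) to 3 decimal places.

p = -0.863, q = -2.918

MᵀM·[p, q]ᵀ = Mᵀs reads: 131·p + 25·q = -186;  25·p + 7·q = -42.
(Σt·t = 131, Σt = 25, Σ1 = 7, Σt·s = -186, Σs = -42.)
det = 131·7 − 25² = 292.
p = ((-186)·7 − 25·(-42))/292 = -63/73; q = (131·(-42) − 25·(-186))/292 = -213/73.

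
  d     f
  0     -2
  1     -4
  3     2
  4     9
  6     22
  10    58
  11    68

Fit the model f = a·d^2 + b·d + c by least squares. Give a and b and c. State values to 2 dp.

a = 0.50, b = 1.07, c = -3.89

Entries of XᵀX: Σd^2·d^2 = 26275, Σd^2·d = 2639, Σd^2 = 283, Σd·d = 283, Σd = 35, Σ1 = 7.
Moment sums: Σd^2·f = 14978, Σd·f = 1498, Σf = 153.
Normal equations: [[26275, 2639, 283]; [2639, 283, 35]; [283, 35, 7]]·[a, b, c]ᵀ = [14978, 1498, 153]ᵀ.
Inverting the 3×3 Gram matrix, [a, b, c]ᵀ = [10187/20196, 3815/3564, -5353/1377]ᵀ.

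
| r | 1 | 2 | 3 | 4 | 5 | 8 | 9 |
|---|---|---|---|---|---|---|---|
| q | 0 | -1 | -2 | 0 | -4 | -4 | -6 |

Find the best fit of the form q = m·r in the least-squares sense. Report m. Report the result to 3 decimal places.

m = -0.570

Entries of MᵀM: Σr·r = 200.
For Mᵀq: Σr·q = -114.
So MᵀM·[m]ᵀ = Mᵀq: [[200]]·[m]ᵀ = [-114]ᵀ.
m = (-114)/200 = -0.57.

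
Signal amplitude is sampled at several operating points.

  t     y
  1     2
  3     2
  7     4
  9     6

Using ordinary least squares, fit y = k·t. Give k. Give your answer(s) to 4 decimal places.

From the data, Σt·t = 140.
Moment sums: Σt·y = 90.
So AᵀA·[k]ᵀ = Aᵀy: [[140]]·[k]ᵀ = [90]ᵀ.
Hence k = 90 / 140 ≈ 0.642857.

k = 0.6429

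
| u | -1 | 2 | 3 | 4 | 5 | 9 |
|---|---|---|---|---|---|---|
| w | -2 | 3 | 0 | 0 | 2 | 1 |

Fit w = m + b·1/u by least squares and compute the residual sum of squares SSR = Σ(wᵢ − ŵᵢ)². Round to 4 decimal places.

SSR = 5.6448

Entries of AᵀA: Σ1 = 6, Σ1/u = 71/180, Σ1/u·1/u = 47821/32400.
Moment sums: Σw = 4, Σ1/u·w = 361/90.
det = 6·(47821/32400) − (71/180)² = 56377/6480.
m = (4·(47821/32400) − (71/180)·(361/90))/(56377/6480) = 140022/281885; b = (6·(361/90) − (71/180)·4)/(56377/6480) = 145728/56377.
Residuals: 24848/281885, 341313/281885, -382902/281885, -322182/281885, 55604/56377, 60903/281885; SSR = 1591186/281885.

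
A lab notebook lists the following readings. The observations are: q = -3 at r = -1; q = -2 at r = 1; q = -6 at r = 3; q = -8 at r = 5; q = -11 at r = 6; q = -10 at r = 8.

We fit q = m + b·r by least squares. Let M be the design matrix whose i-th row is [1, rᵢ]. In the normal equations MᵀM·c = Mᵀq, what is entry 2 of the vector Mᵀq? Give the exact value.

-203

Entry 2 ↔ basis r, so (Mᵀq)_{2} = Σᵢ (r)·qᵢ = (-1)·(-3) + (1)·(-2) + (3)·(-6) + (5)·(-8) + (6)·(-11) + (8)·(-10) = -203.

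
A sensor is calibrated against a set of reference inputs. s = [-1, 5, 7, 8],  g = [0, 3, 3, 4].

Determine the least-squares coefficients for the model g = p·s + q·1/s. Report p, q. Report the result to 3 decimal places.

Entries of XᵀX: Σs·s = 139, Σs·1/s = 4, Σ1/s·1/s = 84361/78400.
And Σs·g = 68, Σ1/s·g = 107/70.
XᵀX·[p, q]ᵀ = Xᵀg becomes [[139, 4]; [4, 84361/78400]]·[p, q]ᵀ = [68, 107/70]ᵀ.
Determinant 139·(84361/78400) − 4² = 10471779/78400.
p = (68·(84361/78400) − 4·(107/70))/(10471779/78400) = 584132/1163531; q = (139·(107/70) − 4·68)/(10471779/78400) = -518560/1163531.

p = 0.502, q = -0.446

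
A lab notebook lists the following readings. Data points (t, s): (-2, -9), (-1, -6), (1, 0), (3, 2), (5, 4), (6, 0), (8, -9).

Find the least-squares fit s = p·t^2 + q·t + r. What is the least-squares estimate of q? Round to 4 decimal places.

Setting ∂/∂p … = 0 gives: 6116·p + 872·q + 140·r = -500;  872·p + 140·q + 20·r = -22;  140·p + 20·q + 7·r = -18.
(Σt^2·t^2 = 6116, Σt^2·t = 872, Σt^2 = 140, Σt·t = 140, Σt = 20, Σ1 = 7, Σt^2·s = -500, Σt·s = -22, Σs = -18.)
Solving the 3×3 system (Gaussian elimination) gives p = -11152/22737, q = 143207/45474, r = -13336/7579.

q = 3.1492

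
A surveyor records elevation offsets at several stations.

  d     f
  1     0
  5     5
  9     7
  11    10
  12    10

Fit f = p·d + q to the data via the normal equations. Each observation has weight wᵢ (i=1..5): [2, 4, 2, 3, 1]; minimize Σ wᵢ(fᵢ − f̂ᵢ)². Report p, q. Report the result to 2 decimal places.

p = 0.90, q = -0.20

Normal-equation sums: Σwᵢ·d·d = 771, Σwᵢ·d = 85, Σwᵢ·1 = 12.
Right-hand side: Σwᵢ·d·f = 676, Σwᵢ·f = 74.
Normal equations: [[771, 85]; [85, 12]]·[p, q]ᵀ = [676, 74]ᵀ.
Determinant 771·12 − 85² = 2027.
p = (676·12 − 85·74)/2027 = 1822/2027; q = (771·74 − 85·676)/2027 = -406/2027.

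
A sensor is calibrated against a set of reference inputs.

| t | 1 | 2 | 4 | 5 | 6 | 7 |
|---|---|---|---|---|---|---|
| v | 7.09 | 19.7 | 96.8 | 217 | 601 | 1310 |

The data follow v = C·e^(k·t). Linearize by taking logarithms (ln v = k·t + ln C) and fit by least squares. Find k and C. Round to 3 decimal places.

Taking logs, ln v = k·t + ln C, so regress ln v on t.
Over the data: Σt = 25.0000, Σ(t)² = 131.0000, Σln v = 28.4682, Σt·ln v = 141.7460.
Normal system: [[131.0000, 25.0000]; [25.0000, 6]]·[k, ln C]ᵀ = [141.7460, 28.4682]ᵀ.
Slope k = (n·Σt·ln v − Σt·Σln v)/(n·Σ(t)² − (Σt)²) = (6·141.7460 − 25.0000·28.4682)/161.0000 = 0.86193; ln C = (Σln v − k·Σt)/n = 1.15333, so C = exp(1.15333) = 3.16873.

k = 0.862, C = 3.169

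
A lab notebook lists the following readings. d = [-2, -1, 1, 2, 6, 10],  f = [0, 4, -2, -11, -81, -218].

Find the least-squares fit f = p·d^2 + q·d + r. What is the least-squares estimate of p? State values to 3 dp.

AᵀA·[p, q, r]ᵀ = Aᵀf reads: 11330·p + 1216·q + 146·r = -24758;  1216·p + 146·q + 16·r = -2694;  146·p + 16·q + 6·r = -308.
Row-reducing yields p = -1141/582, q = -109999/45105, r = 86451/30070.

p = -1.960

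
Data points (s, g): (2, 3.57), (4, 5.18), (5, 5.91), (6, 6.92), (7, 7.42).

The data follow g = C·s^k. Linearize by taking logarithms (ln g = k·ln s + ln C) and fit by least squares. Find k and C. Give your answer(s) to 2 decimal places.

k = 0.59, C = 2.34

Linearized form: ln g = k·ln s + ln C. From the 5 transformed points,
Σln s = 7.4265, Σ(ln s)² = 11.9895, Σln g = 8.6326, Σln s·ln g = 13.3876.
Equations: 11.9895·k + 7.4265·ln C = 13.3876;  7.4265·k + 5·ln C = 8.6326.
Solving (det = 4.7940): k = 0.58982, ln C = 0.85046, so C = exp(0.85046) = 2.34071.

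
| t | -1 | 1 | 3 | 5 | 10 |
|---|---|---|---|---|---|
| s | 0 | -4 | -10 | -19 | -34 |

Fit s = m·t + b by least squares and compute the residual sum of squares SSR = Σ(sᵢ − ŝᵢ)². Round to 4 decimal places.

SSR = 6.3680

Entries of MᵀM: Σt·t = 136, Σt = 18, Σ1 = 5.
Moment sums: Σt·s = -469, Σs = -67.
MᵀM·[m, b]ᵀ = Mᵀs becomes [[136, 18]; [18, 5]]·[m, b]ᵀ = [-469, -67]ᵀ.
Eliminating b: 5·(row 1) − 18·(row 2) gives 356·m = 5·(-469) − 18·(-67) = -1139, so m = -1139/356.
Then b = ((-67) − 18·(-1139/356))/5 = -335/178.
Residuals: -469/356, 385/356, 527/356, -399/356, -11/89; SSR = 2267/356.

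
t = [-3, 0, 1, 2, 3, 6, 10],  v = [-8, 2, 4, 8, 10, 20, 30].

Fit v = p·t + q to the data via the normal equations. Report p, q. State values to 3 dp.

Entries of AᵀA: Σt·t = 159, Σt = 19, Σ1 = 7.
Moment sums: Σt·v = 494, Σv = 66.
Normal equations: [[159, 19]; [19, 7]]·[p, q]ᵀ = [494, 66]ᵀ.
det = 159·7 − 19² = 752.
p = (494·7 − 19·66)/752 = 551/188; q = (159·66 − 19·494)/752 = 277/188.

p = 2.931, q = 1.473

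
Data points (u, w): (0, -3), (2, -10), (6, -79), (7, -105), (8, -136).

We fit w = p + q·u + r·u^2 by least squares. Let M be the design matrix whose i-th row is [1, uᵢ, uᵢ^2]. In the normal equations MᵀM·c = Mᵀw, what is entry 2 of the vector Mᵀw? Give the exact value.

Entry 2 ↔ basis u, so (Mᵀw)_{2} = Σᵢ (u)·wᵢ = (0)·(-3) + (2)·(-10) + (6)·(-79) + (7)·(-105) + (8)·(-136) = -2317.

-2317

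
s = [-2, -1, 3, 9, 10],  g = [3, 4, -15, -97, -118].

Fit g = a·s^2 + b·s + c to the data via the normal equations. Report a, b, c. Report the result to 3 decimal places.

a = -0.925, b = -2.685, c = 1.690

Sums needed: Σs^2·s^2 = 16659, Σs^2·s = 1747, Σs^2 = 195, Σs·s = 195, Σs = 19, Σ1 = 5.
Right-hand side: Σs^2·g = -19776, Σs·g = -2108, Σg = -223.
Inverting the 3×3 Gram matrix, [a, b, c]ᵀ = [-57711/62372, -333/124, 52717/31186]ᵀ.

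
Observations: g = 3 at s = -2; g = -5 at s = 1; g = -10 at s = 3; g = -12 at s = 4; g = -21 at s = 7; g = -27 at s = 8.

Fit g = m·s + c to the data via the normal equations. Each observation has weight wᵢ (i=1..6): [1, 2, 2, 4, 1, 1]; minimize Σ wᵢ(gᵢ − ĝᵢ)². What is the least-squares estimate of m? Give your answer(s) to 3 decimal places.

The normal system AᵀWA·[m, c]ᵀ = AᵀWg is [[201, 37]; [37, 11]]·[m, c]ᵀ = [-631, -123]ᵀ.
Δ = 201·11 − 37² = 842.
m = ((-631)·11 − 37·(-123))/842 = -1195/421; c = (201·(-123) − 37·(-631))/842 = -688/421.

m = -2.838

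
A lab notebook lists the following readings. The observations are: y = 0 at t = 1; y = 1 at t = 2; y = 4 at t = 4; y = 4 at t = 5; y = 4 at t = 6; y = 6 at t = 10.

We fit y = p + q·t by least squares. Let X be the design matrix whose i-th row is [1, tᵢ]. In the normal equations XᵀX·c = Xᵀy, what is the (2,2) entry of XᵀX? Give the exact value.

Row 2 ↔ basis t, column 2 ↔ basis t, so (XᵀX)_{2,2} = Σᵢ (t)·(t) = (1)·(1) + (2)·(2) + (4)·(4) + (5)·(5) + (6)·(6) + (10)·(10) = 182.

182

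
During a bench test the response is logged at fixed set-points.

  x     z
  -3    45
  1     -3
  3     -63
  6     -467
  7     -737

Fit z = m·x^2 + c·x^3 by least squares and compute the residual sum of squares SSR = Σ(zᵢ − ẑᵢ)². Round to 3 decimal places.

SSR = 3.390

The normal system MᵀM·[m, c]ᵀ = Mᵀz is [[3860, 24584]; [24584, 165764]]·[m, c]ᵀ = [-53090, -356582]ᵀ.
Δ = 3860·165764 − 24584² = 35475984.
m = ((-53090)·165764 − 24584·(-356582))/35475984 = -1424953/1478166; c = (3860·(-356582) − 24584·(-53090))/35475984 = -2968415/1478166.
Residuals: -134193/246361, -6855/246361, -25446/246361, 362071/246361, -236550/246361; SSR = 835171/246361.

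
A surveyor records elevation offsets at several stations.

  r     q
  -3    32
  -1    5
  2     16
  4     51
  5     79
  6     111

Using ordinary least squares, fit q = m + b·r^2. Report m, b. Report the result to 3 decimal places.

Forming MᵀM = [[6, 91]; [91, 2275]] and Mᵀq = [294, 7144]ᵀ gives MᵀM·[m, b]ᵀ = Mᵀq.
Determinant 6·2275 − 91² = 5369.
m = (294·2275 − 91·7144)/5369 = 206/59; b = (6·7144 − 91·294)/5369 = 16110/5369.

m = 3.492, b = 3.001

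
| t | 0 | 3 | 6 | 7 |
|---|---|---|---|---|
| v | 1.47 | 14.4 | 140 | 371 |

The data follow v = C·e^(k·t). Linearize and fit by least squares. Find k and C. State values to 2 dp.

k = 0.78, C = 1.43

With ln vᵢ as the transformed response and tᵢ as the regressor:
AᵀA = [[94.0000, 16.0000]; [16.0000, 4]], rhs = [79.0650, 13.9103]ᵀ  (here Σt = 16.0000, Σ(t)² = 94.0000, Σln v = 13.9103, Σt·ln v = 79.0650).
Slope k = (n·Σt·ln v − Σt·Σln v)/(n·Σ(t)² − (Σt)²) = (4·79.0650 − 16.0000·13.9103)/120.0000 = 0.78079; ln C = (Σln v − k·Σt)/n = 0.35444, so C = exp(0.35444) = 1.42538.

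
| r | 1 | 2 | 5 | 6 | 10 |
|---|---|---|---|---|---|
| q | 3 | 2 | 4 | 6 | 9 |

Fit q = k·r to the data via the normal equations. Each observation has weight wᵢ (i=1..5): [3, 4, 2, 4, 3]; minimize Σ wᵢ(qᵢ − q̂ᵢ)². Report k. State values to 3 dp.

k = 0.934

The normal equations are: 513·k = 479.
(Σwᵢ·r·r = 513, Σwᵢ·r·q = 479.)
k = 479/513 = 0.933723.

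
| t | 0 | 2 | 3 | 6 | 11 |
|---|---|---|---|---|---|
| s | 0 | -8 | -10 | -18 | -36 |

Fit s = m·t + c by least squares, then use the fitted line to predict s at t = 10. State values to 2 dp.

ŝ = -32.24

Setting ∂/∂m … = 0 gives: 170·m + 22·c = -550;  22·m + 5·c = -72.
Δ = 170·5 − 22² = 366.
m = ((-550)·5 − 22·(-72))/366 = -583/183; c = (170·(-72) − 22·(-550))/366 = -70/183.
At t = 10: ŝ = (-583/183)·(10) + (-70/183)·(1) = -5900/183.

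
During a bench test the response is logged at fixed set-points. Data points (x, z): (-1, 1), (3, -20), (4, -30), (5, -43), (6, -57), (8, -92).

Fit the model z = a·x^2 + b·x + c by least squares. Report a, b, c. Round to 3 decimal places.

Sums needed: Σx^2·x^2 = 6355, Σx^2·x = 943, Σx^2 = 151, Σx·x = 151, Σx = 25, Σ1 = 6.
For Mᵀz: Σx^2·z = -9674, Σx·z = -1474, Σz = -241.
Solving the 3×3 system (Gaussian elimination) gives a = -64693/63480, b = -203321/63480, c = -12417/10580.

a = -1.019, b = -3.203, c = -1.174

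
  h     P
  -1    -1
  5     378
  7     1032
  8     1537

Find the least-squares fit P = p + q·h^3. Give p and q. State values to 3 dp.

p = 2.704, q = 2.998

Forming MᵀM = [[4, 979]; [979, 395419]] and MᵀP = [2946, 1188171]ᵀ gives MᵀM·[p, q]ᵀ = MᵀP.
Determinant 4·395419 − 979² = 623235.
p = (2946·395419 − 979·1188171)/623235 = 112331/41549; q = (4·1188171 − 979·2946)/623235 = 124570/41549.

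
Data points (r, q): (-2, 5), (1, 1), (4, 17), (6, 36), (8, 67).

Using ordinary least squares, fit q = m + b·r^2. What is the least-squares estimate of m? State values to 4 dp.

MᵀM·[m, b]ᵀ = Mᵀq reads: 5·m + 121·b = 126;  121·m + 5665·b = 5877.
(Σ1 = 5, Σr^2 = 121, Σr^2·r^2 = 5665, Σq = 126, Σr^2·q = 5877.)
Determinant 5·5665 − 121² = 13684.
m = (126·5665 − 121·5877)/13684 = 243/1244; b = (5·5877 − 121·126)/13684 = 14139/13684.

m = 0.1953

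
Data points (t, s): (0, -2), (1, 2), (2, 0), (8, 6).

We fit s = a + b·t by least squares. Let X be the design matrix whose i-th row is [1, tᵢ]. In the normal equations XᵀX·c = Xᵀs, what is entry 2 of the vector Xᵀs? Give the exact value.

50

Entry 2 ↔ basis t, so (Xᵀs)_{2} = Σᵢ (t)·sᵢ = (0)·(-2) + (1)·(2) + (2)·(0) + (8)·(6) = 50.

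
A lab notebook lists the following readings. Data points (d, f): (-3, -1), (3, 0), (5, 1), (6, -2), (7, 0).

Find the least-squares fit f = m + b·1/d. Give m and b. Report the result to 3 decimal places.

Entries of XᵀX: Σ1 = 5, Σ1/d = 107/210, Σ1/d·1/d = 1521/4900.
And Σf = -2, Σ1/d·f = 1/5.
So XᵀX·[m, b]ᵀ = Xᵀf: [[5, 107/210]; [107/210, 1521/4900]]·[m, b]ᵀ = [-2, 1/5]ᵀ.
Eliminating b: (1521/4900)·(row 1) − (107/210)·(row 2) gives (14249/11025)·m = (1521/4900)·(-2) − (107/210)·(1/5) = -2656/3675, so m = -7968/14249.
Then b = ((1/5) − (107/210)·(-7968/14249))/(1521/4900) = 22260/14249.

m = -0.559, b = 1.562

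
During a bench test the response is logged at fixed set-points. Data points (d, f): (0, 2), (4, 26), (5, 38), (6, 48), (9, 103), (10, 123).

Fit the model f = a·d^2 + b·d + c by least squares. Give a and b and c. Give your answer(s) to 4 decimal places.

a = 1.0404, b = 1.7324, c = 2.1124

Normal-equation sums: Σd^2·d^2 = 18738, Σd^2·d = 2134, Σd^2 = 258, Σd·d = 258, Σd = 34, Σ1 = 6.
Moment sums: Σd^2·f = 23737, Σd·f = 2739, Σf = 340.
Normal equations: [[18738, 2134, 258]; [2134, 258, 34]; [258, 34, 6]]·[a, b, c]ᵀ = [23737, 2739, 340]ᵀ.
Inverting the 3×3 Gram matrix, [a, b, c]ᵀ = [1777/1708, 2959/1708, 902/427]ᵀ.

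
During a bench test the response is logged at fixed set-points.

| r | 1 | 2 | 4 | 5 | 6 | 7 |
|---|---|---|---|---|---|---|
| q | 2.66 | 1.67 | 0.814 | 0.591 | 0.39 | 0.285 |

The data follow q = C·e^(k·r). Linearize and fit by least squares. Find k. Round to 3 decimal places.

Let Y = ln q. Fitting Y = k·r + ln C by least squares:
Σr = 25.0000, Σ(r)² = 131.0000, Σln q = -1.4375, Σr·ln q = -15.8854.
Equations: 131.0000·k + 25.0000·ln C = -15.8854;  25.0000·k + 6·ln C = -1.4375.
Slope k = (n·Σr·ln q − Σr·Σln q)/(n·Σ(r)² − (Σr)²) = (6·-15.8854 − 25.0000·-1.4375)/161.0000 = -0.36880; ln C = (Σln q − k·Σr)/n = 1.29707.

k = -0.369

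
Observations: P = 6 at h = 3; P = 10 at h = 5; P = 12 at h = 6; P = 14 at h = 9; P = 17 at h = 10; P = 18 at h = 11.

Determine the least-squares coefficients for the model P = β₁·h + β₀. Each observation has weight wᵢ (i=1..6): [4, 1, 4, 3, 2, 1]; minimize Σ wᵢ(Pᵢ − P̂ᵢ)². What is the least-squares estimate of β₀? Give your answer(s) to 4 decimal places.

The normal system XᵀWX·[β₁, β₀]ᵀ = XᵀWP is [[769, 99]; [99, 15]]·[β₁, β₀]ᵀ = [1326, 176]ᵀ.
Δ = 769·15 − 99² = 1734.
β₁ = (1326·15 − 99·176)/1734 = 411/289; β₀ = (769·176 − 99·1326)/1734 = 2035/867.

β₀ = 2.3472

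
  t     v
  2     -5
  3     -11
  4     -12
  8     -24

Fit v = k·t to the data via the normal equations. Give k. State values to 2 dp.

k = -3.04

Compute the Gram sums: Σt·t = 93.
Moment sums: Σt·v = -283.
So XᵀX·[k]ᵀ = Xᵀv: [[93]]·[k]ᵀ = [-283]ᵀ.
Hence k = -283 / 93 ≈ -3.04301.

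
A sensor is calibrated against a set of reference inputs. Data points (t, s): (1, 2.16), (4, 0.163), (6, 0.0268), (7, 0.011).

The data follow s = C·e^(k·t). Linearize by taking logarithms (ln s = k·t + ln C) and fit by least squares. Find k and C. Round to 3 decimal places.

Let Y = ln s. Fitting Y = k·t + ln C by least squares:
Sums: Σt = 18.0000, Σ(t)² = 102.0000, Σln s = -9.1731, Σt·ln s = -59.7711.
Normal system: [[102.0000, 18.0000]; [18.0000, 4]]·[k, ln C]ᵀ = [-59.7711, -9.1731]ᵀ.
Solving (det = 84.0000): k = -0.88057, ln C = 1.66931, so C = exp(1.66931) = 5.30848.

k = -0.881, C = 5.308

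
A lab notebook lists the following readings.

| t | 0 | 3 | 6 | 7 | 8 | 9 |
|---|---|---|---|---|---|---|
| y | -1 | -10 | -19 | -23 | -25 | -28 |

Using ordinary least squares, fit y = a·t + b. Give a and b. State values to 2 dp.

a = -3.03, b = -1.02

AᵀA·[a, b]ᵀ = Aᵀy reads: 239·a + 33·b = -757;  33·a + 6·b = -106.
Determinant 239·6 − 33² = 345.
a = ((-757)·6 − 33·(-106))/345 = -348/115; b = (239·(-106) − 33·(-757))/345 = -353/345.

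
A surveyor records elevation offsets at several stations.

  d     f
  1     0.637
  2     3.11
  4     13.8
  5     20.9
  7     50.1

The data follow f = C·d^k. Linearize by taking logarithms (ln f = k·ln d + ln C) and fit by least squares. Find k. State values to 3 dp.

k = 2.210

Let Y = ln f. Fitting Y = k·ln d + ln C by least squares:
Σln d = 5.6348, Σ(ln d)² = 8.7791, Σln f = 10.2621, Σln d·ln f = 16.9336.
Equations: 8.7791·k + 5.6348·ln C = 16.9336;  5.6348·k + 5·ln C = 10.2621.
Δ = 8.7791·5 − (5.6348)² = 12.1448; k = (16.9336·5 − 5.6348·10.2621)/12.1448 = 2.21030, ln C = (8.7791·10.2621 − 5.6348·16.9336)/12.1448 = -0.43850.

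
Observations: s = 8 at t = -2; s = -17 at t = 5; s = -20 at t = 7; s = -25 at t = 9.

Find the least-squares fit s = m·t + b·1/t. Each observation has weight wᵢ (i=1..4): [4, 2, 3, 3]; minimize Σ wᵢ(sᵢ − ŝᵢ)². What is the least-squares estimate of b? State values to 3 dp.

Sums needed: Σwᵢ·t·t = 456, Σwᵢ·t·1/t = 12, Σwᵢ·1/t·1/t = 38971/33075.
Moment sums: Σwᵢ·t·s = -1329, Σwᵢ·1/t·s = -4169/105.
Normal equations: [[456, 12]; [12, 38971/33075]]·[m, b]ᵀ = [-1329, -4169/105]ᵀ.
Δ = 456·(38971/33075) − 12² = 4335992/11025.
m = ((-1329)·(38971/33075) − 12·(-4169/105))/(4335992/11025) = -12011213/4335992; b = (456·(-4169/105) − 12·(-1329))/(4335992/11025) = -5946255/1083998.

b = -5.485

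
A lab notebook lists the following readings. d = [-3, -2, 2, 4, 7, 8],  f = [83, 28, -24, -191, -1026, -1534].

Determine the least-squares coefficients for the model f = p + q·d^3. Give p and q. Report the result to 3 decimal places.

p = 1.854, q = -2.999

Entries of MᵀM: Σ1 = 6, Σd^3 = 892, Σd^3·d^3 = 384746.
And Σf = -2664, Σd^3·f = -1152207.
So MᵀM·[p, q]ᵀ = Mᵀf: [[6, 892]; [892, 384746]]·[p, q]ᵀ = [-2664, -1152207]ᵀ.
Δ = 6·384746 − 892² = 1512812.
p = ((-2664)·384746 − 892·(-1152207))/1512812 = 701325/378203; q = (6·(-1152207) − 892·(-2664))/1512812 = -2268477/756406.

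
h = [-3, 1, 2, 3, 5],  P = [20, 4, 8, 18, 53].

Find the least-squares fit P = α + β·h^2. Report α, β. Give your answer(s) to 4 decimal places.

Compute the Gram sums: Σ1 = 5, Σh^2 = 48, Σh^2·h^2 = 804.
Moment sums: ΣP = 103, Σh^2·P = 1703.
AᵀA·[α, β]ᵀ = AᵀP becomes [[5, 48]; [48, 804]]·[α, β]ᵀ = [103, 1703]ᵀ.
det = 5·804 − 48² = 1716.
α = (103·804 − 48·1703)/1716 = 89/143; β = (5·1703 − 48·103)/1716 = 3571/1716.

α = 0.6224, β = 2.0810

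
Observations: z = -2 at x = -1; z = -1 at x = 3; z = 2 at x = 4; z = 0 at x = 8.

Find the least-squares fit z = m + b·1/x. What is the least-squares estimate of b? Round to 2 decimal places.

b = 1.79

Setting ∂/∂m … = 0 gives: 4·m + (-7/24)·b = -1;  (-7/24)·m + (685/576)·b = 13/6.
Δ = 4·(685/576) − (-7/24)² = 299/64.
m = ((-1)·(685/576) − (-7/24)·(13/6))/(299/64) = -107/897; b = (4·(13/6) − (-7/24)·(-1))/(299/64) = 536/299.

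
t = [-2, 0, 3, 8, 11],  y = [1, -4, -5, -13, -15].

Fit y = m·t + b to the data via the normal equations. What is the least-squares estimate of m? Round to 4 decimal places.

Forming XᵀX = [[198, 20]; [20, 5]] and Xᵀy = [-286, -36]ᵀ gives XᵀX·[m, b]ᵀ = Xᵀy.
Eliminating b: 5·(row 1) − 20·(row 2) gives 590·m = 5·(-286) − 20·(-36) = -710, so m = -71/59.
Then b = ((-36) − 20·(-71/59))/5 = -704/295.

m = -1.2034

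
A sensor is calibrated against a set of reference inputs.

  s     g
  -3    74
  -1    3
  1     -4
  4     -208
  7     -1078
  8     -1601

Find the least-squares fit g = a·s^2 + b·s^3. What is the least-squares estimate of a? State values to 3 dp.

a = -0.880

Entries of XᵀX: Σs^2·s^2 = 6836, Σs^2·s^3 = 50356, Σs^3·s^3 = 384620.
And Σs^2·g = -157949, Σs^3·g = -1204783.
XᵀX·[a, b]ᵀ = Xᵀg becomes [[6836, 50356]; [50356, 384620]]·[a, b]ᵀ = [-157949, -1204783]ᵀ.
Eliminating b: 384620·(row 1) − 50356·(row 2) gives 93535584·a = 384620·(-157949) − 50356·(-1204783) = -82291632, so a = -1714409/1948658.
Then b = ((-1204783) − 50356·(-1714409/1948658))/384620 = -11759031/3897316.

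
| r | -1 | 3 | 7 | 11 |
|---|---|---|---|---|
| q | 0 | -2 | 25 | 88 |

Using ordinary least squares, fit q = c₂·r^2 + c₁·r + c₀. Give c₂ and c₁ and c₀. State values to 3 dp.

c₂ = 1.016, c₁ = -2.881, c₀ = -3.547

Compute the Gram sums: Σr^2·r^2 = 17124, Σr^2·r = 1700, Σr^2 = 180, Σr·r = 180, Σr = 20, Σ1 = 4.
Moment sums: Σr^2·q = 11855, Σr·q = 1137, Σq = 111.
So AᵀA·[c₂, c₁, c₀]ᵀ = Aᵀq: [[17124, 1700, 180]; [1700, 180, 20]; [180, 20, 4]]·[c₂, c₁, c₀]ᵀ = [11855, 1137, 111]ᵀ.
Inverting the 3×3 Gram matrix, [c₂, c₁, c₀]ᵀ = [65/64, -461/160, -227/64]ᵀ.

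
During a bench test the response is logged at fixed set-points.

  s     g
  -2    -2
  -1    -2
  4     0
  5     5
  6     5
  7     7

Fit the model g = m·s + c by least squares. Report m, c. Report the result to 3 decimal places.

m = 0.972, c = -0.911

Normal-equation sums: Σs·s = 131, Σs = 19, Σ1 = 6.
And Σs·g = 110, Σg = 13.
So XᵀX·[m, c]ᵀ = Xᵀg: [[131, 19]; [19, 6]]·[m, c]ᵀ = [110, 13]ᵀ.
Δ = 131·6 − 19² = 425.
m = (110·6 − 19·13)/425 = 413/425; c = (131·13 − 19·110)/425 = -387/425.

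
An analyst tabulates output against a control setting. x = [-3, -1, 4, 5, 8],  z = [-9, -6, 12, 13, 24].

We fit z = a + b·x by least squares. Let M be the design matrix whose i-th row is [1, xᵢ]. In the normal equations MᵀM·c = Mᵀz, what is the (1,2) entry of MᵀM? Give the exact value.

13

Row 1 ↔ basis 1, column 2 ↔ basis x, so (MᵀM)_{1,2} = Σᵢ x = (1)·(-3) + (1)·(-1) + (1)·(4) + (1)·(5) + (1)·(8) = 13.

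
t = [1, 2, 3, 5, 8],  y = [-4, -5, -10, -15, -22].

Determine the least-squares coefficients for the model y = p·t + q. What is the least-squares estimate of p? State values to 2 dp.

p = -2.67

Entries of XᵀX: Σt·t = 103, Σt = 19, Σ1 = 5.
For Xᵀy: Σt·y = -295, Σy = -56.
Normal equations: [[103, 19]; [19, 5]]·[p, q]ᵀ = [-295, -56]ᵀ.
det = 103·5 − 19² = 154.
p = ((-295)·5 − 19·(-56))/154 = -411/154; q = (103·(-56) − 19·(-295))/154 = -163/154.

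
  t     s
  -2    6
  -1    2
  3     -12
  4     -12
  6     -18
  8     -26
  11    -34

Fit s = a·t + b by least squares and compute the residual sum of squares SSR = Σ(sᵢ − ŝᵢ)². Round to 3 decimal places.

Compute the Gram sums: Σt·t = 251, Σt = 29, Σ1 = 7.
And Σt·s = -788, Σs = -94.
So AᵀA·[a, b]ᵀ = Aᵀs: [[251, 29]; [29, 7]]·[a, b]ᵀ = [-788, -94]ᵀ.
Δ = 251·7 − 29² = 916.
a = ((-788)·7 − 29·(-94))/916 = -1395/458; b = (251·(-94) − 29·(-788))/916 = -371/458.
Residuals: 329/458, -54/229, -470/229, 455/458, 497/458, -377/458, 72/229; SSR = 1769/229.

SSR = 7.725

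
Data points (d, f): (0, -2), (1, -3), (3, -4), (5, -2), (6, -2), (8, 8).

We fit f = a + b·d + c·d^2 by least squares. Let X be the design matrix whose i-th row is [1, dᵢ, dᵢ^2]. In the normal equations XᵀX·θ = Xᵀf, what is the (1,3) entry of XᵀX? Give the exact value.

135

Row 1 ↔ basis 1, column 3 ↔ basis d^2, so (XᵀX)_{1,3} = Σᵢ d^2 = (1)·(0) + (1)·(1) + (1)·(9) + (1)·(25) + (1)·(36) + (1)·(64) = 135.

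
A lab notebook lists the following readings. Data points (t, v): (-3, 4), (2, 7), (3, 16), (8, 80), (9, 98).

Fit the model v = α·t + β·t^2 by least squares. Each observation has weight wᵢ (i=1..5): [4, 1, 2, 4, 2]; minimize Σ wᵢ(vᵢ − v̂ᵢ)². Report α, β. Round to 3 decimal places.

Normal-equation sums: Σwᵢ·t·t = 476, Σwᵢ·t·t^2 = 3460, Σwᵢ·t^2·t^2 = 30008.
Right-hand side: Σwᵢ·t·v = 4386, Σwᵢ·t^2·v = 36816.
So MᵀWM·[α, β]ᵀ = MᵀWv: [[476, 3460]; [3460, 30008]]·[α, β]ᵀ = [4386, 36816]ᵀ.
Δ = 476·30008 − 3460² = 2312208.
α = (4386·30008 − 3460·36816)/2312208 = 29387/16057; β = (476·36816 − 3460·4386)/2312208 = 32623/32114.

α = 1.830, β = 1.016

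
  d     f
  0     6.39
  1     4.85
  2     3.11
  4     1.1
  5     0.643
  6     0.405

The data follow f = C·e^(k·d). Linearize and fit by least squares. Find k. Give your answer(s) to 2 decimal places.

k = -0.48

With ln fᵢ as the transformed response and dᵢ as the regressor:
AᵀA = [[82.0000, 18.0000]; [18.0000, 6]], rhs = [-3.4018, 3.3182]ᵀ  (here Σd = 18.0000, Σ(d)² = 82.0000, Σln f = 3.3182, Σd·ln f = -3.4018).
Slope k = (n·Σd·ln f − Σd·Σln f)/(n·Σ(d)² − (Σd)²) = (6·-3.4018 − 18.0000·3.3182)/168.0000 = -0.47701; ln C = (Σln f − k·Σd)/n = 1.98406.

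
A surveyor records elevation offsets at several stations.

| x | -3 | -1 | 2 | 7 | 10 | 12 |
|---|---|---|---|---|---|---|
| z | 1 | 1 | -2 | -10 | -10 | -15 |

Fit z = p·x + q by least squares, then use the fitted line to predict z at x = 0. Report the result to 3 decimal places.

ẑ = -0.969

Setting ∂/∂p … = 0 gives: 307·p + 27·q = -358;  27·p + 6·q = -35.
Eliminating q: 6·(row 1) − 27·(row 2) gives 1113·p = 6·(-358) − 27·(-35) = -1203, so p = -401/371.
Then q = ((-35) − 27·(-401/371))/6 = -1079/1113.
At x = 0: ẑ = (-401/371)·(0) + (-1079/1113)·(1) = -1079/1113.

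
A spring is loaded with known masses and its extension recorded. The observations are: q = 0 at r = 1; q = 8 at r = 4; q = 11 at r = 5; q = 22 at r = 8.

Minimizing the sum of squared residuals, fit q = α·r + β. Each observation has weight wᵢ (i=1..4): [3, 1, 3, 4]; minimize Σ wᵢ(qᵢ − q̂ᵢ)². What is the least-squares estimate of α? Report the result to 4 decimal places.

α = 3.1531

Sums needed: Σwᵢ·r·r = 350, Σwᵢ·r = 54, Σwᵢ·1 = 11.
And Σwᵢ·r·q = 901, Σwᵢ·q = 129.
Normal equations: [[350, 54]; [54, 11]]·[α, β]ᵀ = [901, 129]ᵀ.
Eliminating β: 11·(row 1) − 54·(row 2) gives 934·α = 11·901 − 54·129 = 2945, so α = 2945/934.
Then β = (129 − 54·(2945/934))/11 = -1752/467.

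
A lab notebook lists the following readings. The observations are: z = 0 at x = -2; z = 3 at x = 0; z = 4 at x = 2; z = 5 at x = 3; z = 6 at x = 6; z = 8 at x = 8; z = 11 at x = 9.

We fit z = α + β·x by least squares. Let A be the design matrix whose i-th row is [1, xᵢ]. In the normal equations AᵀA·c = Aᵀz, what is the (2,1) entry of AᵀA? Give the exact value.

26

Row 2 ↔ basis x, column 1 ↔ basis 1, so (AᵀA)_{2,1} = Σᵢ x = (-2)·(1) + (0)·(1) + (2)·(1) + (3)·(1) + (6)·(1) + (8)·(1) + (9)·(1) = 26.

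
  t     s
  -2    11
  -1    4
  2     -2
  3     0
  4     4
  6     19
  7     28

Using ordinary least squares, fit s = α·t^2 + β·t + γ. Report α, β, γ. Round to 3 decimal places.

α = 1.028, β = -3.155, γ = 0.236

From the data, Σt^2·t^2 = 4067, Σt^2·t = 649, Σt^2 = 119, Σt·t = 119, Σt = 19, Σ1 = 7.
For Xᵀs: Σt^2·s = 2160, Σt·s = 296, Σs = 64.
XᵀX·[α, β, γ]ᵀ = Xᵀs becomes [[4067, 649, 119]; [649, 119, 19]; [119, 19, 7]]·[α, β, γ]ᵀ = [2160, 296, 64]ᵀ.
Row-reducing yields α = 56732/55209, β = -24880/7887, γ = 4348/18403.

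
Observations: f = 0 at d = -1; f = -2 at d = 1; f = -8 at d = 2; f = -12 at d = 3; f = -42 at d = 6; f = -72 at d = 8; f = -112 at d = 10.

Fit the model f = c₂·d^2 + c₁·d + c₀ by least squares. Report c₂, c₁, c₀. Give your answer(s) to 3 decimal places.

Entries of XᵀX: Σd^2·d^2 = 15491, Σd^2·d = 1763, Σd^2 = 215, Σd·d = 215, Σd = 29, Σ1 = 7.
Moment sums: Σd^2·f = -17462, Σd·f = -2002, Σf = -248.
So XᵀX·[c₂, c₁, c₀]ᵀ = Xᵀf: [[15491, 1763, 215]; [1763, 215, 29]; [215, 29, 7]]·[c₂, c₁, c₀]ᵀ = [-17462, -2002, -248]ᵀ.
Row-reducing yields c₂ = -146563/143769, c₁ = -129335/143769, c₀ = -18712/47923.

c₂ = -1.019, c₁ = -0.900, c₀ = -0.390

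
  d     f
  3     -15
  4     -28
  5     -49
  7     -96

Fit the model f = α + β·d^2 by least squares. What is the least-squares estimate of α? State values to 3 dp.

α = 3.408

Forming AᵀA = [[4, 99]; [99, 3363]] and Aᵀf = [-188, -6512]ᵀ gives AᵀA·[α, β]ᵀ = Aᵀf.
Eliminating β: 3363·(row 1) − 99·(row 2) gives 3651·α = 3363·(-188) − 99·(-6512) = 12444, so α = 4148/1217.
Then β = ((-6512) − 99·(4148/1217))/3363 = -7436/3651.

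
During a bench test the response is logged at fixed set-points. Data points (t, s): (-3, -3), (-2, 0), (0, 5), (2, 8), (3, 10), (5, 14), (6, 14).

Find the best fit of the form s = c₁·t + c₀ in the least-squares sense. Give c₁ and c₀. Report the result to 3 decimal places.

c₁ = 1.916, c₀ = 3.846

Forming MᵀM = [[87, 11]; [11, 7]] and Mᵀs = [209, 48]ᵀ gives MᵀM·[c₁, c₀]ᵀ = Mᵀs.
Determinant 87·7 − 11² = 488.
c₁ = (209·7 − 11·48)/488 = 935/488; c₀ = (87·48 − 11·209)/488 = 1877/488.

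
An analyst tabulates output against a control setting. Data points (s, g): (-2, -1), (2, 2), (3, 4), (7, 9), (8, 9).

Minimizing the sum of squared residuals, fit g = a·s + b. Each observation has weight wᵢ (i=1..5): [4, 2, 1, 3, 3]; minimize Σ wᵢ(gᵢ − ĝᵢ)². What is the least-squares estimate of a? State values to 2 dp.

a = 1.06

From the data, Σwᵢ·s·s = 372, Σwᵢ·s = 44, Σwᵢ·1 = 13.
Moment sums: Σwᵢ·s·g = 433, Σwᵢ·g = 58.
Determinant 372·13 − 44² = 2900.
a = (433·13 − 44·58)/2900 = 3077/2900; b = (372·58 − 44·433)/2900 = 631/725.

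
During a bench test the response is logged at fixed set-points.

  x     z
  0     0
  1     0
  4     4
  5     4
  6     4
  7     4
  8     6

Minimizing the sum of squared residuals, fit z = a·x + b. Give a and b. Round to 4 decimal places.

The normal system AᵀA·[a, b]ᵀ = Aᵀz is [[191, 31]; [31, 7]]·[a, b]ᵀ = [136, 22]ᵀ.
det = 191·7 − 31² = 376.
a = (136·7 − 31·22)/376 = 135/188; b = (191·22 − 31·136)/376 = -7/188.

a = 0.7181, b = -0.0372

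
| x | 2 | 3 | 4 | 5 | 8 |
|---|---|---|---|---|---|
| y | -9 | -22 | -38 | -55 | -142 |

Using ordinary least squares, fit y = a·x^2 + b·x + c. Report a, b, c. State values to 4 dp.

a = -2.1285, b = -0.7145, c = 0.1758

Sums needed: Σx^2·x^2 = 5074, Σx^2·x = 736, Σx^2 = 118, Σx·x = 118, Σx = 22, Σ1 = 5.
For Aᵀy: Σx^2·y = -11305, Σx·y = -1647, Σy = -266.
Row-reducing yields a = -8135/3822, b = -2731/3822, c = 16/91.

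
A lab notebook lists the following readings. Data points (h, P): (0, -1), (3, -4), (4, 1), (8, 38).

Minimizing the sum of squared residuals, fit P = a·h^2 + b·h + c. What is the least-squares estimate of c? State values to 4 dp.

c = -1.0996

The normal system XᵀX·[a, b, c]ᵀ = XᵀP is [[4433, 603, 89]; [603, 89, 15]; [89, 15, 4]]·[a, b, c]ᵀ = [2412, 296, 34]ᵀ.
Row-reducing yields a = 8849/7832, b = -32455/7832, c = -2153/1958.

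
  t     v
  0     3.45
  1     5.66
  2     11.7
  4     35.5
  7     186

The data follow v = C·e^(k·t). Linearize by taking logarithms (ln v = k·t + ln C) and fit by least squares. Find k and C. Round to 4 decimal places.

k = 0.5739, C = 3.4501

Taking logs, ln v = k·t + ln C, so regress ln v on t.
Sums: Σt = 14.0000, Σ(t)² = 70.0000, Σln v = 14.2267, Σt·ln v = 57.5110.
Normal system: [[70.0000, 14.0000]; [14.0000, 5]]·[k, ln C]ᵀ = [57.5110, 14.2267]ᵀ.
Solving (det = 154.0000): k = 0.57391, ln C = 1.23840, so C = exp(1.23840) = 3.45008.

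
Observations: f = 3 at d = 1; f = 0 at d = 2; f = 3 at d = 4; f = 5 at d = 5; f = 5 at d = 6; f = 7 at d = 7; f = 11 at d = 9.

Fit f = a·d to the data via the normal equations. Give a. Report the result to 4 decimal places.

a = 1.0283

Setting ∂/∂a … = 0 gives: 212·a = 218.
(Σd·d = 212, Σd·f = 218.)
a = 218/212 = 1.0283.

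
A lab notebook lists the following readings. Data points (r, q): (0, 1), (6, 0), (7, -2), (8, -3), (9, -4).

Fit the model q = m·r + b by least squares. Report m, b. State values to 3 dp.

m = -0.520, b = 1.520

With design matrix X, XᵀX = [[230, 30]; [30, 5]] and Xᵀq = [-74, -8]ᵀ.
Determinant 230·5 − 30² = 250.
m = ((-74)·5 − 30·(-8))/250 = -13/25; b = (230·(-8) − 30·(-74))/250 = 38/25.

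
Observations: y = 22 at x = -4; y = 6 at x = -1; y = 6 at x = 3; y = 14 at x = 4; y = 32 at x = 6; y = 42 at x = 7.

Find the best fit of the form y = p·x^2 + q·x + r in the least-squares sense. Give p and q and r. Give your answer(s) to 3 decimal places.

p = 0.974, q = -1.112, r = 2.497

The normal equations are: 4291·p + 585·q + 127·r = 3846;  585·p + 127·q + 15·r = 466;  127·p + 15·q + 6·r = 122.
Inverting the 3×3 Gram matrix, [p, q, r]ᵀ = [52523/53923, -59981/53923, 134650/53923]ᵀ.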